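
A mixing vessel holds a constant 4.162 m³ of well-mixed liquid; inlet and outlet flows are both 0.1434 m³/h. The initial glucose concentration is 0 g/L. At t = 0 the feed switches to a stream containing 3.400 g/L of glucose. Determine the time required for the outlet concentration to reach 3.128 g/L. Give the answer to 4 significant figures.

Species balance: V dC/dt = Q(C_in − C) ⇒ τ = V/Q = 29.0237 h.
C(t) = C_in + (C₀ − C_in) e^(−t/τ). Set C = 3.128 and solve for t:
e^(−t/τ) = (C − C_in)/(C₀ − C_in) = (3.128 − 3.400)/(0 − 3.400) = 0.0800000
t = −τ ln(…) = 29.0237 × 2.52573 = 73.3060 h.

73.31 h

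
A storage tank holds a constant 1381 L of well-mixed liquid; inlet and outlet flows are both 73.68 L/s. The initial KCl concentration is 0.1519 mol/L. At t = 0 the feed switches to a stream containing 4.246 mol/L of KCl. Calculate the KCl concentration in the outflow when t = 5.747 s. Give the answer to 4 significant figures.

Accumulation = in − out for the solute gives V dC/dt = Q(C_in − C).
So dC/dt = (C_in − C)/τ with τ = V/Q = 1381/73.68 = 18.7432 s.
This is linear first-order; C(t) = C_in + (C₀ − C_in) e^(−t/τ).
C(5.747) = 4.246 + (0.1519 − 4.246)·e^(−5.747/18.7432) = 4.246 + (-4.09410)·0.735932 = 1.23302 mol/L.

1.233 mol/L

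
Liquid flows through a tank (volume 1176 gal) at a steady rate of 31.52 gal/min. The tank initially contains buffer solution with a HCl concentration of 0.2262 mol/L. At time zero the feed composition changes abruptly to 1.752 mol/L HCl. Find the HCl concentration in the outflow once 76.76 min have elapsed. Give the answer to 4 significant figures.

1.557 mol/L

Transient balance on the dissolved component: V dC/dt = Q(C_in − C).
Rewrite as dC/dt + C/τ = C_in/τ, τ = V/Q = 37.3096 min.
This is linear first-order; C(t) = C_in + (C₀ − C_in) e^(−t/τ).
C(76.76) = 1.752 + (0.2262 − 1.752)·e^(−76.76/37.3096) = 1.752 + (-1.52580)·0.127789 = 1.55702 mol/L.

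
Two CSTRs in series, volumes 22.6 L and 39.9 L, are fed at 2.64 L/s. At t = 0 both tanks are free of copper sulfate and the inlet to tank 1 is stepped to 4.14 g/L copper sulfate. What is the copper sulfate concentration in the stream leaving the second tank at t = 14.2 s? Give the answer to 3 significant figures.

Species balance on tank i: dCᵢ/dt = (Cᵢ₋₁ − Cᵢ)/τᵢ with τᵢ = Vᵢ/Q.
τ₁ = 22.6/2.64 = 8.5606 s; τ₂ = 39.9/2.64 = 15.114 s.
Tank 1: C₁ = C_in(1 − e^(−t/τ₁)). Tank 2 (τ₁ ≠ τ₂): C₂ = C_in[1 − (τ₁ e^(−t/τ₁) − τ₂ e^(−t/τ₂))/(τ₁ − τ₂)].
At t = 14.2: e^(−t/τ₁) = 0.19037, e^(−t/τ₂) = 0.39080.
C₂ = 4.14·[1 − (8.5606·0.19037 − 15.114·0.39080)/(-6.5530)] = 4.14·0.34736 = 1.4381 g/L.

1.44 g/L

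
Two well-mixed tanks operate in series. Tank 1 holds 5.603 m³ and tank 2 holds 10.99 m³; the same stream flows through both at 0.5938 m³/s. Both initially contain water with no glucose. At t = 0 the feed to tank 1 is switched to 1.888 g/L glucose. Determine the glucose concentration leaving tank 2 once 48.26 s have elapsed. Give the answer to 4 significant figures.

Each tank obeys Vᵢ dCᵢ/dt = Q(Cᵢ₋₁ − Cᵢ), so τᵢ = Vᵢ/Q.
τ₁ = 5.603/0.5938 = 9.43584 s; τ₂ = 10.99/0.5938 = 18.5079 s.
Tank 1: C₁ = C_in(1 − e^(−t/τ₁)). Tank 2 (τ₁ ≠ τ₂): C₂ = C_in[1 − (τ₁ e^(−t/τ₁) − τ₂ e^(−t/τ₂))/(τ₁ − τ₂)].
At t = 48.26: e^(−t/τ₁) = 0.00600872, e^(−t/τ₂) = 0.0737162.
C₂ = 1.888·[1 − (9.43584·0.00600872 − 18.5079·0.0737162)/(-9.07208)] = 1.888·0.855862 = 1.61587 g/L.

1.616 g/L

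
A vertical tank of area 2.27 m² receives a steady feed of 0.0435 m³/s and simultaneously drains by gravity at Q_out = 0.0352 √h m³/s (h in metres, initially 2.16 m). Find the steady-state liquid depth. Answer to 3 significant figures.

1.53 m

Level balance: A dh/dt = 0.0435 − 0.0352 √h. Setting dh/dt = 0:
Q_in = 0.0352 √h_ss ⇒ √h_ss = 0.0435/0.0352 = 1.2358.
h_ss = 1.2358² = 1.5272 m. (Since h₀ = 2.16 m > h_ss, the level will fall toward this value.)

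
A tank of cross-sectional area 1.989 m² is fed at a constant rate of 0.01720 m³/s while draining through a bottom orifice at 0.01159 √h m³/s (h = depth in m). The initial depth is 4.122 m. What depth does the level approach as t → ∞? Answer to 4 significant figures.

2.202 m

Accumulation of liquid (constant cross-section A): A dh/dt = Q_in − 0.01159 √h. At steady state dh/dt = 0:
Q_in = 0.01159 √h_ss ⇒ √h_ss = 0.01720/0.01159 = 1.48404.
h_ss = 1.48404² = 2.20237 m. (Since h₀ = 4.122 m > h_ss, the level will fall toward this value.)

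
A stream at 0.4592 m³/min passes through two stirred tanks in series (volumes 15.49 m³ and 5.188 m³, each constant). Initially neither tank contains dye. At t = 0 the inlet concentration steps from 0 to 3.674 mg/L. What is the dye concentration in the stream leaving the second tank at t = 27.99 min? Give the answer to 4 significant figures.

Each tank obeys Vᵢ dCᵢ/dt = Q(Cᵢ₋₁ − Cᵢ), so τᵢ = Vᵢ/Q.
τ₁ = 15.49/0.4592 = 33.7326 min; τ₂ = 5.188/0.4592 = 11.2979 min.
Solving the cascade with C₁(0)=C₂(0)=0 gives C₂(t) = C_in[1 − (τ₁ e^(−t/τ₁) − τ₂ e^(−t/τ₂))/(τ₁ − τ₂)].
At t = 27.99: e^(−t/τ₁) = 0.436153, e^(−t/τ₂) = 0.0839571.
C₂ = 3.674·[1 − (33.7326·0.436153 − 11.2979·0.0839571)/(22.4347)] = 3.674·0.386484 = 1.41994 mg/L.

1.420 mg/L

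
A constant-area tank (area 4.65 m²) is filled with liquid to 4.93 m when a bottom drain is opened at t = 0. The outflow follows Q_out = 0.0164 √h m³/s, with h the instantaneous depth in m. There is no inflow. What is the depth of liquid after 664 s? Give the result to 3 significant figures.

A dh/dt = −Q_out = −0.0164 √h.
Separate and integrate: 2(√h − √h₀) = −(0.0164/A) t.
√h = √4.93 − 0.0164·664/(2·4.65) = 2.2204 − 1.1709 = 1.0494.
h = 1.0494² = 1.1013 m.

1.10 m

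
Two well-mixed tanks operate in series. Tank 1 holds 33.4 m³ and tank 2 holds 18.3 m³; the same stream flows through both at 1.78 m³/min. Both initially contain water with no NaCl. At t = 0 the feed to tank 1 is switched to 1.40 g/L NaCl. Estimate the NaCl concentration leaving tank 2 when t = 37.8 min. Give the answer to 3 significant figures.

Each tank obeys Vᵢ dCᵢ/dt = Q(Cᵢ₋₁ − Cᵢ), so τᵢ = Vᵢ/Q.
τ₁ = 33.4/1.78 = 18.764 min; τ₂ = 18.3/1.78 = 10.281 min.
Solving the cascade with C₁(0)=C₂(0)=0 gives C₂(t) = C_in[1 − (τ₁ e^(−t/τ₁) − τ₂ e^(−t/τ₂))/(τ₁ − τ₂)].
At t = 37.8: e^(−t/τ₁) = 0.13339, e^(−t/τ₂) = 0.025306.
C₂ = 1.40·[1 − (18.764·0.13339 − 10.281·0.025306)/(8.4831)] = 1.40·0.73562 = 1.0299 g/L.

1.03 g/L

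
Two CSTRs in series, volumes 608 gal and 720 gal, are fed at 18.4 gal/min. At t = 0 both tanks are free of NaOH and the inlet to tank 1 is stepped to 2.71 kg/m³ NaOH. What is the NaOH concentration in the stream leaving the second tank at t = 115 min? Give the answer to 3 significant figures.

2.24 kg/m³

Each tank obeys Vᵢ dCᵢ/dt = Q(Cᵢ₋₁ − Cᵢ), so τᵢ = Vᵢ/Q.
τ₁ = 608/18.4 = 33.043 min; τ₂ = 720/18.4 = 39.130 min.
Solving the cascade with C₁(0)=C₂(0)=0 gives C₂(t) = C_in[1 − (τ₁ e^(−t/τ₁) − τ₂ e^(−t/τ₂))/(τ₁ − τ₂)].
At t = 115: e^(−t/τ₁) = 0.030799, e^(−t/τ₂) = 0.052925.
C₂ = 2.71·[1 − (33.043·0.030799 − 39.130·0.052925)/(-6.0870)] = 2.71·0.82697 = 2.2411 kg/m³.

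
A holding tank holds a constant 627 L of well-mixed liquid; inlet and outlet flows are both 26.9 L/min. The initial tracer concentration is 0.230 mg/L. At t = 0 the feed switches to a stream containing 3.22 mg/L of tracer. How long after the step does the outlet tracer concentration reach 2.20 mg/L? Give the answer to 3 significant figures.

25.1 min

Accumulation = in − out for the solute gives V dC/dt = Q(C_in − C), so τ = V/Q = 23.309 min.
C(t) = C_in + (C₀ − C_in) e^(−t/τ). Set C = 2.20 and solve for t:
e^(−t/τ) = (C − C_in)/(C₀ − C_in) = (2.20 − 3.22)/(0.230 − 3.22) = 0.34114
t = −τ ln(…) = 23.309 × 1.0755 = 25.068 min.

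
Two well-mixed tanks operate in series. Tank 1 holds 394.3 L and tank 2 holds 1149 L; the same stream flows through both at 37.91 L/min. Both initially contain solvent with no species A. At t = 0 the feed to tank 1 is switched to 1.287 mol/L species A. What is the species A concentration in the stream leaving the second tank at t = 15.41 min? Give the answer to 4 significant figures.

Time constants: τᵢ = Vᵢ/Q for each well-mixed tank.
τ₁ = 394.3/37.91 = 10.4009 min; τ₂ = 1149/37.91 = 30.3086 min.
Tank 1: C₁ = C_in(1 − e^(−t/τ₁)). Tank 2 (τ₁ ≠ τ₂): C₂ = C_in[1 − (τ₁ e^(−t/τ₁) − τ₂ e^(−t/τ₂))/(τ₁ − τ₂)].
At t = 15.41: e^(−t/τ₁) = 0.227275, e^(−t/τ₂) = 0.601435.
C₂ = 1.287·[1 − (10.4009·0.227275 − 30.3086·0.601435)/(-19.9077)] = 1.287·0.203081 = 0.261365 mol/L.

0.2614 mol/L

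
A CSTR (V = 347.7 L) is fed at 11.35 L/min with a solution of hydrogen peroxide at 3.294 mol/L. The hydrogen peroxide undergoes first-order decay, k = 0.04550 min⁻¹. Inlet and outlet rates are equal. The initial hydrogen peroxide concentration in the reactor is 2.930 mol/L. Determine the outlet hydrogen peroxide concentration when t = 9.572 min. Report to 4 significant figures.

V dC/dt = Q(C_in − C) − k V C.
dC/dt = (Q/V) C_in − (Q/V + k) C; effective rate a = Q/V + k = 0.0326431 + 0.04550 = 0.0781431 min⁻¹.
C_ss = Q C_in/(Q + kV) = 1.37602 mol/L; C(t) = C_ss + (C₀ − C_ss) e^(−a t).
C(9.572) = 1.37602 + (1.55398)·e^(−0.0781431·9.572) = 1.37602 + (1.55398)·0.473319 = 2.11155 mol/L.

2.112 mol/L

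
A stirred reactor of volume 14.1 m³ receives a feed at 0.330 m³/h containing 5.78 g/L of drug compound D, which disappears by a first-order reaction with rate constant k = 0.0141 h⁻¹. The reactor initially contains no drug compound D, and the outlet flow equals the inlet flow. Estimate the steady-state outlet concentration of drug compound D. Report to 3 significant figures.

Accumulation = in − out − consumed: V dC/dt = Q C_in − Q C − k V C.
At steady state: 0 = Q C_in − (Q + kV) C_ss, so C_ss = Q C_in/(Q + kV).
C_ss = 0.330·5.78/(0.330 + 0.0141·14.1) = 1.9074/0.52881 = 3.6070 g/L.

3.61 g/L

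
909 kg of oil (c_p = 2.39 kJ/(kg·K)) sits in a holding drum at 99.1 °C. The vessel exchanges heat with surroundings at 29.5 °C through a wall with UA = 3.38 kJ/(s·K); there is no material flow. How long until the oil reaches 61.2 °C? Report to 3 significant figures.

505 s

M c_p dT/dt = −UA(T − T_amb).
τ = M c_p/UA = 642.75 s; T_ss = T_amb = 29.500 °C.
T(t) = T_ss + (T₀ − T_ss)e^(−t/τ); set T = 61.2:
t = −τ ln[(T − T_ss)/(T₀ − T_ss)] = −642.75 · ln(0.45546) = 505.49 s.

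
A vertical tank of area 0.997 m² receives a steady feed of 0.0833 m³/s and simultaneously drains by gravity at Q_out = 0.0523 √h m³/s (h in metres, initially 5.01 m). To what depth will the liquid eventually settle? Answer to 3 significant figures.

2.54 m

Accumulation of liquid (constant cross-section A): A dh/dt = Q_in − 0.0523 √h. At steady state dh/dt = 0:
Q_in = 0.0523 √h_ss ⇒ √h_ss = 0.0833/0.0523 = 1.5927.
h_ss = 1.5927² = 2.5368 m. (Since h₀ = 5.01 m > h_ss, the level will fall toward this value.)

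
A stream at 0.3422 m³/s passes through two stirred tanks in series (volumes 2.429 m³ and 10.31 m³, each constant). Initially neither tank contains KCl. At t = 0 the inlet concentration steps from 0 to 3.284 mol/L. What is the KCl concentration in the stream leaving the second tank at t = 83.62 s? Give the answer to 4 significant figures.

3.016 mol/L

Species balance on tank i: dCᵢ/dt = (Cᵢ₋₁ − Cᵢ)/τᵢ with τᵢ = Vᵢ/Q.
τ₁ = 2.429/0.3422 = 7.09819 s; τ₂ = 10.31/0.3422 = 30.1286 s.
Tank 1: C₁ = C_in(1 − e^(−t/τ₁)). Tank 2 (τ₁ ≠ τ₂): C₂ = C_in[1 − (τ₁ e^(−t/τ₁) − τ₂ e^(−t/τ₂))/(τ₁ − τ₂)].
At t = 83.62: e^(−t/τ₁) = 7.65256e-06, e^(−t/τ₂) = 0.0623222.
C₂ = 3.284·[1 − (7.09819·7.65256e-06 − 30.1286·0.0623222)/(-23.0304)] = 3.284·0.918472 = 3.01626 mol/L.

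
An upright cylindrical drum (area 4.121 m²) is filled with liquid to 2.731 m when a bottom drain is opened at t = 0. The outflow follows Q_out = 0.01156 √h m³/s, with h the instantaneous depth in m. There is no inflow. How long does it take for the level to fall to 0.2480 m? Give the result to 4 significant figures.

823.2 s

With no inflow, A dh/dt = −0.01156 √h.
∫ h^(−1/2) dh = −(0.01156/A) ∫ dt, giving 2√h = 2√h₀ − (0.01156/A) t.
t = 2A(√h₀ − √h)/0.01156 = 2·4.121·(√2.731 − √0.2480)/0.01156
  = 8.24200 × (1.65257 − 0.497996) / 0.01156 = 823.186 s.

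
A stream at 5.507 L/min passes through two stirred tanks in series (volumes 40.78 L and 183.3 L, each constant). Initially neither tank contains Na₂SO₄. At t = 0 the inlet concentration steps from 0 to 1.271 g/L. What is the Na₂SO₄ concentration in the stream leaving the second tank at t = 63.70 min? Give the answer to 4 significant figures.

1.030 g/L

Each tank obeys Vᵢ dCᵢ/dt = Q(Cᵢ₋₁ − Cᵢ), so τᵢ = Vᵢ/Q.
τ₁ = 40.78/5.507 = 7.40512 min; τ₂ = 183.3/5.507 = 33.2849 min.
Solving the cascade with C₁(0)=C₂(0)=0 gives C₂(t) = C_in[1 − (τ₁ e^(−t/τ₁) − τ₂ e^(−t/τ₂))/(τ₁ − τ₂)].
At t = 63.70: e^(−t/τ₁) = 0.000183709, e^(−t/τ₂) = 0.147522.
C₂ = 1.271·[1 − (7.40512·0.000183709 − 33.2849·0.147522)/(-25.8798)] = 1.271·0.810320 = 1.02992 g/L.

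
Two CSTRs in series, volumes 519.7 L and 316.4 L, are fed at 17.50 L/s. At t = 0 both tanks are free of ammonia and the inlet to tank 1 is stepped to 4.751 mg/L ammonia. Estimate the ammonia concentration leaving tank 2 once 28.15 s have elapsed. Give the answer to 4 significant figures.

Species balance on tank i: dCᵢ/dt = (Cᵢ₋₁ − Cᵢ)/τᵢ with τᵢ = Vᵢ/Q.
τ₁ = 519.7/17.50 = 29.6971 s; τ₂ = 316.4/17.50 = 18.0800 s.
Solving the cascade with C₁(0)=C₂(0)=0 gives C₂(t) = C_in[1 − (τ₁ e^(−t/τ₁) − τ₂ e^(−t/τ₂))/(τ₁ − τ₂)].
At t = 28.15: e^(−t/τ₁) = 0.387553, e^(−t/τ₂) = 0.210774.
C₂ = 4.751·[1 − (29.6971·0.387553 − 18.0800·0.210774)/(11.6171)] = 4.751·0.337322 = 1.60262 mg/L.

1.603 mg/L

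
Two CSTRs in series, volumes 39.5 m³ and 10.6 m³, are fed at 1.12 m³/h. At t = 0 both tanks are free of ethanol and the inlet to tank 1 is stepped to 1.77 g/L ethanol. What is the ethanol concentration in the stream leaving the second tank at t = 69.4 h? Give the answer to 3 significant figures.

Species balance on tank i: dCᵢ/dt = (Cᵢ₋₁ − Cᵢ)/τᵢ with τᵢ = Vᵢ/Q.
τ₁ = 39.5/1.12 = 35.268 h; τ₂ = 10.6/1.12 = 9.4643 h.
Tank 1: C₁ = C_in(1 − e^(−t/τ₁)). Tank 2 (τ₁ ≠ τ₂): C₂ = C_in[1 − (τ₁ e^(−t/τ₁) − τ₂ e^(−t/τ₂))/(τ₁ − τ₂)].
At t = 69.4: e^(−t/τ₁) = 0.13976, e^(−t/τ₂) = 0.00065372.
C₂ = 1.77·[1 − (35.268·0.13976 − 9.4643·0.00065372)/(25.804)] = 1.77·0.80921 = 1.4323 g/L.

1.43 g/L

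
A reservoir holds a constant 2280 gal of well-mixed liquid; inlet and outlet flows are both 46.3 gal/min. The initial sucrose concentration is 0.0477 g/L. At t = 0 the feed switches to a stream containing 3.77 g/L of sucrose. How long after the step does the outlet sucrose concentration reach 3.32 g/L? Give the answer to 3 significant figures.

104 min

Species balance: V dC/dt = Q(C_in − C) ⇒ τ = V/Q = 49.244 min.
C(t) = C_in + (C₀ − C_in) e^(−t/τ). Set C = 3.32 and solve for t:
e^(−t/τ) = (C − C_in)/(C₀ − C_in) = (3.32 − 3.77)/(0.0477 − 3.77) = 0.12089
t = −τ ln(…) = 49.244 × 2.1128 = 104.05 min.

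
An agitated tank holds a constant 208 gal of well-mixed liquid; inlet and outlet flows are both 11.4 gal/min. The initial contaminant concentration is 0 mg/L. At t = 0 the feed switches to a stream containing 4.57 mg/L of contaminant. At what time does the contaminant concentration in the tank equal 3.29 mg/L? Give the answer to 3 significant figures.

Species balance: V dC/dt = Q(C_in − C) ⇒ τ = V/Q = 18.246 min.
C(t) = C_in + (C₀ − C_in) e^(−t/τ). Set C = 3.29 and solve for t:
e^(−t/τ) = (C − C_in)/(C₀ − C_in) = (3.29 − 4.57)/(0 − 4.57) = 0.28009
t = −τ ln(…) = 18.246 × 1.2727 = 23.220 min.

23.2 min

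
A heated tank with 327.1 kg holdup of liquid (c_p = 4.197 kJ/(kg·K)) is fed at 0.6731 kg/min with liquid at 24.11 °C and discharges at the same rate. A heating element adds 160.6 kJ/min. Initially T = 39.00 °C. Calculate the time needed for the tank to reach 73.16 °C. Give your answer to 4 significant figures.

817.7 min

Energy balance: M c_p dT/dt = ṁ c_p (T_in − T) + 160.6.
τ = M/ṁ = 485.960 min; T_ss = T_in + Q̇/(ṁ c_p) = 80.9595 °C.
T(t) = T_ss + (T₀ − T_ss) e^(−t/τ). Set T = 73.16:
e^(−t/τ) = (73.16 − 80.9595)/(39.00 − 80.9595) = 0.185882
t = −485.960 · ln(0.185882) = 817.697 min.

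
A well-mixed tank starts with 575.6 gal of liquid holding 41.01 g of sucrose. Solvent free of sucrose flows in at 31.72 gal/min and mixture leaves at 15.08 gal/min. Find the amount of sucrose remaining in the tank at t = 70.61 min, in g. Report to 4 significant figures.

14.97 g

Let m(t) be the amount of sucrose. Volume: V(t) = V₀ + (Q_in − Q_out) t = 575.6 + 16.6400 t; V(70.61) = 1750.55 gal.
Species balance (pure solvent in): dm/dt = −Q_out · m/V(t).
Separate: dm/m = −Q_out dt/V(t) ⇒ ln(m/m₀) = −(Q_out/(Q_in−Q_out)) ln(V/V₀).
m = m₀ (V₀/V)^(Q_out/(Q_in−Q_out)) = 41.01 × (575.6/1750.55)^(0.906250) = 14.9666 g.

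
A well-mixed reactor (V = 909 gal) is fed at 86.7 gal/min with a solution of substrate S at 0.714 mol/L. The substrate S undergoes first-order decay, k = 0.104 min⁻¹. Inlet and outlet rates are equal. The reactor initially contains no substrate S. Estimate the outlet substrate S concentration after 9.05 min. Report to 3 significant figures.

0.285 mol/L

Accumulation = in − out − consumed: V dC/dt = Q C_in − Q C − k V C.
This is linear with rate a = Q/V + k = 0.19938 min⁻¹.
C_ss = Q C_in/(Q + kV) = 0.34156 mol/L; C(t) = C_ss + (C₀ − C_ss) e^(−a t).
C(9.05) = 0.34156 + (-0.34156)·e^(−0.19938·9.05) = 0.34156 + (-0.34156)·0.16458 = 0.28535 mol/L.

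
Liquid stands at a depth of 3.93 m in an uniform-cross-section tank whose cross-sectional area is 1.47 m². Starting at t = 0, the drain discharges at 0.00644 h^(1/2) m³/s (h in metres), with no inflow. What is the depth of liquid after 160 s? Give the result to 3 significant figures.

Unsteady balance on liquid volume: A dh/dt = −0.00644 √h.
Separate and integrate: 2(√h − √h₀) = −(0.00644/A) t.
√h = √3.93 − 0.00644·160/(2·1.47) = 1.9824 − 0.35048 = 1.6319.
h = 1.6319² = 2.6632 m.

2.66 m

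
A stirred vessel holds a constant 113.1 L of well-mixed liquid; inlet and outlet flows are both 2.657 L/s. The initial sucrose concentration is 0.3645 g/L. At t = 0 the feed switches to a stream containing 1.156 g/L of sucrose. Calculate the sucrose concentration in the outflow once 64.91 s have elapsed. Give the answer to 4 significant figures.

0.9837 g/L

Transient balance on the dissolved component: V dC/dt = Q(C_in − C).
Rewrite as dC/dt + C/τ = C_in/τ, τ = V/Q = 42.5668 s.
Integrating: C(t) = C_in + (C₀ − C_in) e^(−t/τ).
C(64.91) = 1.156 + (0.3645 − 1.156)·e^(−64.91/42.5668) = 1.156 + (-0.791500)·0.217643 = 0.983735 g/L.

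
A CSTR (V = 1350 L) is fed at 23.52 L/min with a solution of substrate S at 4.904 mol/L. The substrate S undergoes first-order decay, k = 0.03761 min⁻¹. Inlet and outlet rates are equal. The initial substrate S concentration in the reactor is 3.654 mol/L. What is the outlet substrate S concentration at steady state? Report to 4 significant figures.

Accumulation = in − out − consumed: V dC/dt = Q C_in − Q C − k V C.
Steady state (dC/dt = 0): C_ss = Q C_in/(Q + kV) = C_in/(1 + kV/Q).
C_ss = 23.52·4.904/(23.52 + 0.03761·1350) = 115.342/74.2935 = 1.55252 mol/L.

1.553 mol/L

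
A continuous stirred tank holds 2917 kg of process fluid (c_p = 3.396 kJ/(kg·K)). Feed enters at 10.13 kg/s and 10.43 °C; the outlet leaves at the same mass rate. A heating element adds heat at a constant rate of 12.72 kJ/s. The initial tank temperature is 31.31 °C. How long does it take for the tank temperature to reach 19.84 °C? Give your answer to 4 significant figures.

Heat balance on the well-mixed liquid: M c_p dT/dt = ṁ c_p (T_in − T) + 12.72.
τ = M/ṁ = 287.957 s; T_ss = T_in + Q̇/(ṁ c_p) = 10.7998 °C.
T(t) = T_ss + (T₀ − T_ss) e^(−t/τ). Set T = 19.84:
e^(−t/τ) = (19.84 − 10.7998)/(31.31 − 10.7998) = 0.440767
t = −287.957 · ln(0.440767) = 235.905 s.

235.9 s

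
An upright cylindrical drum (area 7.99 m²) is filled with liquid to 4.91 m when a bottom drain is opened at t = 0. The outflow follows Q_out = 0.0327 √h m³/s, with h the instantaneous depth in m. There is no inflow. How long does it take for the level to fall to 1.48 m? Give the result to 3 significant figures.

488 s

With no inflow, A dh/dt = −0.0327 √h.
This is separable: 2 d(√h)/dt = −0.0327/A, so √h = √h₀ − (0.0327/(2A)) t.
t = 2A(√h₀ − √h)/0.0327 = 2·7.99·(√4.91 − √1.48)/0.0327
  = 15.980 × (2.2159 − 1.2166) / 0.0327 = 488.34 s.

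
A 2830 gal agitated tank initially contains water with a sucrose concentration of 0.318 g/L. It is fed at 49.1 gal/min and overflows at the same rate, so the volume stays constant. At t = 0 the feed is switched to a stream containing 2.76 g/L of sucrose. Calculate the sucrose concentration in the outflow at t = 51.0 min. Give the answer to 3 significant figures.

1.75 g/L

Accumulation = in − out for the solute gives V dC/dt = Q(C_in − C).
Rewrite as dC/dt + C/τ = C_in/τ, τ = V/Q = 57.637 min.
C approaches C_in exponentially: C(t) = C_in + (C₀ − C_in) e^(−t/τ).
C(51.0) = 2.76 + (0.318 − 2.76)·e^(−51.0/57.637) = 2.76 + (-2.4420)·0.41278 = 1.7520 g/L.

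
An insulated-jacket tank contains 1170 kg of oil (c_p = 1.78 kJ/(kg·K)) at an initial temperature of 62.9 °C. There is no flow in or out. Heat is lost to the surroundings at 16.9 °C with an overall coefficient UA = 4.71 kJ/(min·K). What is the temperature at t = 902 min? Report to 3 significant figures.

M c_p dT/dt = −UA(T − T_amb).
dT/dt = (T_ss − T)/τ with T_ss = T_amb = 16.900 °C, τ = M c_p/UA = 1170·1.78/4.71 = 442.17 min.
T approaches T_ss exponentially: T(t) = T_ss + (T₀ − T_ss) e^(−t/τ).
T(902) = 16.900 + (46.000)·0.13003 = 22.882 °C.

22.9 °C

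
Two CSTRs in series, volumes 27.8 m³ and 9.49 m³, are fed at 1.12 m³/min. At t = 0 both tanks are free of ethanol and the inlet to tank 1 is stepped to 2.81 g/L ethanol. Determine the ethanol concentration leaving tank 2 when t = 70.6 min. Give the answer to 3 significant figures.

Species balance on tank i: dCᵢ/dt = (Cᵢ₋₁ − Cᵢ)/τᵢ with τᵢ = Vᵢ/Q.
τ₁ = 27.8/1.12 = 24.821 min; τ₂ = 9.49/1.12 = 8.4732 min.
Solving the cascade with C₁(0)=C₂(0)=0 gives C₂(t) = C_in[1 − (τ₁ e^(−t/τ₁) − τ₂ e^(−t/τ₂))/(τ₁ − τ₂)].
At t = 70.6: e^(−t/τ₁) = 0.058174, e^(−t/τ₂) = 0.00024066.
C₂ = 2.81·[1 − (24.821·0.058174 − 8.4732·0.00024066)/(16.348)] = 2.81·0.91180 = 2.5622 g/L.

2.56 g/L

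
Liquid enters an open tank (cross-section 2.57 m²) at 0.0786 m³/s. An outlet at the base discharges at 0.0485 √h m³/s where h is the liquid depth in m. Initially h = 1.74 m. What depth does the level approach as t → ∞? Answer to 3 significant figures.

Accumulation of liquid (constant cross-section A): A dh/dt = Q_in − 0.0485 √h. At steady state dh/dt = 0:
Q_in = 0.0485 √h_ss ⇒ √h_ss = 0.0786/0.0485 = 1.6206.
h_ss = 1.6206² = 2.6264 m. (Since h₀ = 1.74 m < h_ss, the level will rise toward this value.)

2.63 m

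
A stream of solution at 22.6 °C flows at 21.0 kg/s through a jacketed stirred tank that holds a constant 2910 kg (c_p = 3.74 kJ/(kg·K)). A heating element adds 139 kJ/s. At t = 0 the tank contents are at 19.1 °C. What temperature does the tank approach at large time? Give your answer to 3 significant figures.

Unsteady energy balance on the tank contents: M c_p dT/dt = ṁ c_p (T_in − T) + 139.
At steady state dT/dt = 0 ⇒ T_ss = T_in + Q̇/(ṁ c_p) = 22.6 + 139/(21.0·3.74) = 24.370 °C.

24.4 °C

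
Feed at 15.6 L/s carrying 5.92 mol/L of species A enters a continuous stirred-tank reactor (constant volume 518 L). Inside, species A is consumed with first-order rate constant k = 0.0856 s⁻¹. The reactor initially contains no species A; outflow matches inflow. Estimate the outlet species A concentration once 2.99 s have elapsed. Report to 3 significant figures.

V dC/dt = Q(C_in − C) − k V C.
This is linear with rate a = Q/V + k = 0.11572 s⁻¹.
C_ss = Q C_in/(Q + kV) = 1.5407 mol/L; C(t) = C_ss + (C₀ − C_ss) e^(−a t).
C(2.99) = 1.5407 + (-1.5407)·e^(−0.11572·2.99) = 1.5407 + (-1.5407)·0.70752 = 0.45063 mol/L.

0.451 mol/L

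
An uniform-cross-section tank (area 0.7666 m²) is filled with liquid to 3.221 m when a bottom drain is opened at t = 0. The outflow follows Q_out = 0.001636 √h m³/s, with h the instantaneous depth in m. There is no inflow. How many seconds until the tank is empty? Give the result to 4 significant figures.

With no inflow, A dh/dt = −0.001636 √h.
Separate and integrate: 2(√h − √h₀) = −(0.001636/A) t.
Tank is empty when √h = 0: t_empty = 2A√h₀/0.001636.
t_empty = 2·0.7666·√3.221/0.001636 = 1.53320·1.79471/0.001636 = 1681.94 s.

1682 s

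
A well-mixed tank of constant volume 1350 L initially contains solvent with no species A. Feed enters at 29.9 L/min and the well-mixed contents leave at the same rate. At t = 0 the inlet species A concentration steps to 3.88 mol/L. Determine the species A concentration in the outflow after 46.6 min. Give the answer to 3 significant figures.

Species balance on the tank: V dC/dt = Q(C_in − C).
So dC/dt = (C_in − C)/τ with τ = V/Q = 1350/29.9 = 45.151 min.
Integrating: C(t) = C_in + (C₀ − C_in) e^(−t/τ).
C(46.6) = 3.88 + (0 − 3.88)·e^(−46.6/45.151) = 3.88 + (-3.8800)·0.35626 = 2.4977 mol/L.

2.50 mol/L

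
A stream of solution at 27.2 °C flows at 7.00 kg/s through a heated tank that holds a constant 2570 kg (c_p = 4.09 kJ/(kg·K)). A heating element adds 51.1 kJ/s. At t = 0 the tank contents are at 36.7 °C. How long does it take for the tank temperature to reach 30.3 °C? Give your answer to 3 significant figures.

650 s

M c_p dT/dt = ṁ c_p (T_in − T) + Q̇.
τ = M/ṁ = 367.14 s; T_ss = T_in + Q̇/(ṁ c_p) = 28.985 °C.
T(t) = T_ss + (T₀ − T_ss) e^(−t/τ). Set T = 30.3:
e^(−t/τ) = (30.3 − 28.985)/(36.7 − 28.985) = 0.17046
t = −367.14 · ln(0.17046) = 649.56 s.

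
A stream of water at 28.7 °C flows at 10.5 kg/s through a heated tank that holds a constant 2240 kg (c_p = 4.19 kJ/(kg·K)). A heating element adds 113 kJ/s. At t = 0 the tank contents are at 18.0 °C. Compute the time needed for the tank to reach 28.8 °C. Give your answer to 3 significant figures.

M c_p dT/dt = ṁ c_p (T_in − T) + Q̇.
τ = M/ṁ = 213.33 s; T_ss = T_in + Q̇/(ṁ c_p) = 31.268 °C.
T(t) = T_ss + (T₀ − T_ss) e^(−t/τ). Set T = 28.8:
e^(−t/τ) = (28.8 − 31.268)/(18.0 − 31.268) = 0.18604
t = −213.33 · ln(0.18604) = 358.78 s.

359 s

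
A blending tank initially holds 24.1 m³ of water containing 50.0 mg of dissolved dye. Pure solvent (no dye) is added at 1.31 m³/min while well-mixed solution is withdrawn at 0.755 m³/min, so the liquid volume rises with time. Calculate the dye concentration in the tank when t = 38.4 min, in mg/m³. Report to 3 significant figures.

0.465 mg/m³

Total volume: dV/dt = Q_in − Q_out = 0.55500 m³/min, so V(t) = 24.1 + 0.55500 t and V(38.4) = 45.412 m³.
Solute balance: dm/dt = 0 − Q_out C = −Q_out m/V(t).
Separate: dm/m = −Q_out dt/V(t) ⇒ ln(m/m₀) = −(Q_out/(Q_in−Q_out)) ln(V/V₀).
m = m₀ (V₀/V)^(Q_out/(Q_in−Q_out)) = 50.0 × (24.1/45.412)^(1.3604) = 21.118 mg.
C = m/V = 21.118/45.412 = 0.46504 mg/m³.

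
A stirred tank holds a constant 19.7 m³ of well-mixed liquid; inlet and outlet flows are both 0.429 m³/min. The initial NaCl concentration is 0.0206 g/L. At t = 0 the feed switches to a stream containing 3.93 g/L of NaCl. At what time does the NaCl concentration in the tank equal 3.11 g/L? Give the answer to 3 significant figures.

71.7 min

Species balance: V dC/dt = Q(C_in − C) ⇒ τ = V/Q = 45.921 min.
C(t) = C_in + (C₀ − C_in) e^(−t/τ). Set C = 3.11 and solve for t:
e^(−t/τ) = (C − C_in)/(C₀ − C_in) = (3.11 − 3.93)/(0.0206 − 3.93) = 0.20975
t = −τ ln(…) = 45.921 × 1.5618 = 71.721 min.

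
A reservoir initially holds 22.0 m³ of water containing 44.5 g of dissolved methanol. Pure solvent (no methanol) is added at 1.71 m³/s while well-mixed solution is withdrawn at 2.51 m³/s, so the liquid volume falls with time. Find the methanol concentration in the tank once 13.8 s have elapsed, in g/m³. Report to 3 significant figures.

0.456 g/m³

Total volume: dV/dt = Q_in − Q_out = -0.80000 m³/s, so V(t) = 22.0 − 0.80000 t and V(13.8) = 10.960 m³.
Solute balance: dm/dt = 0 − Q_out C = −Q_out m/V(t).
dm/m = −Q_out dt/(V₀ − 0.80000 t); integrating gives ln(m/m₀) = −(Q_out/(Q_in−Q_out)) ln(V/V₀).
m = m₀ (V₀/V)^(Q_out/(Q_in−Q_out)) = 44.5 × (22.0/10.960)^(-3.1375) = 4.9994 g.
C = m/V = 4.9994/10.960 = 0.45615 g/m³.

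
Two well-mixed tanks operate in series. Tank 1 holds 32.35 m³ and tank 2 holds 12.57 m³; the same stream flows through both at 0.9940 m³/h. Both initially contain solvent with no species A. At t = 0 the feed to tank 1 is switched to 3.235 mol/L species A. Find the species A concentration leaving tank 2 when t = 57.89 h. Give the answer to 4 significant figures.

2.363 mol/L

Species balance on tank i: dCᵢ/dt = (Cᵢ₋₁ − Cᵢ)/τᵢ with τᵢ = Vᵢ/Q.
τ₁ = 32.35/0.9940 = 32.5453 h; τ₂ = 12.57/0.9940 = 12.6459 h.
Tank 1: C₁ = C_in(1 − e^(−t/τ₁)). Tank 2 (τ₁ ≠ τ₂): C₂ = C_in[1 − (τ₁ e^(−t/τ₁) − τ₂ e^(−t/τ₂))/(τ₁ − τ₂)].
At t = 57.89: e^(−t/τ₁) = 0.168849, e^(−t/τ₂) = 0.0102777.
C₂ = 3.235·[1 − (32.5453·0.168849 − 12.6459·0.0102777)/(19.8994)] = 3.235·0.730381 = 2.36278 mol/L.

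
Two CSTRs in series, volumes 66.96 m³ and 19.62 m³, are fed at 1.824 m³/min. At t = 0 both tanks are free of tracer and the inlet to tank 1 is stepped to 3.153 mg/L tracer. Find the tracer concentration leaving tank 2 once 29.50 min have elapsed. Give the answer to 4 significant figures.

Each tank obeys Vᵢ dCᵢ/dt = Q(Cᵢ₋₁ − Cᵢ), so τᵢ = Vᵢ/Q.
τ₁ = 66.96/1.824 = 36.7105 min; τ₂ = 19.62/1.824 = 10.7566 min.
Solving the cascade with C₁(0)=C₂(0)=0 gives C₂(t) = C_in[1 − (τ₁ e^(−t/τ₁) − τ₂ e^(−t/τ₂))/(τ₁ − τ₂)].
At t = 29.50: e^(−t/τ₁) = 0.447721, e^(−t/τ₂) = 0.0644086.
C₂ = 3.153·[1 − (36.7105·0.447721 − 10.7566·0.0644086)/(25.9539)] = 3.153·0.393415 = 1.24044 mg/L.

1.240 mg/L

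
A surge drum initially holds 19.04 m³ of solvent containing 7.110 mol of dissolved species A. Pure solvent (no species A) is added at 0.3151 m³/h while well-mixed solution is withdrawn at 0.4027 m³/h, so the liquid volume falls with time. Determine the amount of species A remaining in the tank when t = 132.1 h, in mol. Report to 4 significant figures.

Total volume: dV/dt = Q_in − Q_out = -0.0876000 m³/h, so V(t) = 19.04 − 0.0876000 t and V(132.1) = 7.46804 m³.
Solute balance: dm/dt = 0 − Q_out C = −Q_out m/V(t).
dm/m = −Q_out dt/(V₀ − 0.0876000 t); integrating gives ln(m/m₀) = −(Q_out/(Q_in−Q_out)) ln(V/V₀).
m = m₀ (V₀/V)^(Q_out/(Q_in−Q_out)) = 7.110 × (19.04/7.46804)^(-4.59703) = 0.0962407 mol.

0.09624 mol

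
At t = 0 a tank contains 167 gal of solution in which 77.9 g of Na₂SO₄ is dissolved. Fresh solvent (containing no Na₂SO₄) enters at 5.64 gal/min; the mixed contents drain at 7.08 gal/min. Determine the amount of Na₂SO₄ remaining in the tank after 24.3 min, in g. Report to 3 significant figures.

24.5 g

Let m(t) be the amount of Na₂SO₄. Volume: V(t) = V₀ + (Q_in − Q_out) t = 167 − 1.4400 t; V(24.3) = 132.01 gal.
No Na₂SO₄ enters, so dm/dt = −Q_out · (m/V).
Separate: dm/m = −Q_out dt/V(t) ⇒ ln(m/m₀) = −(Q_out/(Q_in−Q_out)) ln(V/V₀).
m = m₀ (V₀/V)^(Q_out/(Q_in−Q_out)) = 77.9 × (167/132.01)^(-4.9167) = 24.517 g.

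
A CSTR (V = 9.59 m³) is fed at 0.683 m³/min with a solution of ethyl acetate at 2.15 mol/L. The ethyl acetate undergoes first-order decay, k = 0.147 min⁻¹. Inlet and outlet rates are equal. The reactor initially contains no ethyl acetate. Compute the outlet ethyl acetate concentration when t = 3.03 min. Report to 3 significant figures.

0.339 mol/L

V dC/dt = Q(C_in − C) − k V C.
dC/dt = (Q/V) C_in − (Q/V + k) C; effective rate a = Q/V + k = 0.071220 + 0.147 = 0.21822 min⁻¹.
C_ss = Q C_in/(Q + kV) = 0.70169 mol/L; C(t) = C_ss + (C₀ − C_ss) e^(−a t).
C(3.03) = 0.70169 + (-0.70169)·e^(−0.21822·3.03) = 0.70169 + (-0.70169)·0.51623 = 0.33946 mol/L.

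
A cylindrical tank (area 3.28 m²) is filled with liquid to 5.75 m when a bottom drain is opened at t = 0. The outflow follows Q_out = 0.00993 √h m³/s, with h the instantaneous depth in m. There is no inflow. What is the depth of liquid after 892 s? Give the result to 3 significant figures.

Volume balance on the tank: A dh/dt = −0.00993 √h.
∫ h^(−1/2) dh = −(0.00993/A) ∫ dt, giving 2√h = 2√h₀ − (0.00993/A) t.
√h = √5.75 − 0.00993·892/(2·3.28) = 2.3979 − 1.3502 = 1.0477.
h = 1.0477² = 1.0976 m.

1.10 m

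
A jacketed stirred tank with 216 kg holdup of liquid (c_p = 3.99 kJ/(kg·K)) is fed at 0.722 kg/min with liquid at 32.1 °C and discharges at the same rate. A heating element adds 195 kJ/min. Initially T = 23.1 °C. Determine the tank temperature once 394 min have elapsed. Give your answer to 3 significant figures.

79.2 °C

M c_p dT/dt = ṁ c_p (T_in − T) + Q̇.
τ = M/ṁ = 299.17 min; T_ss = T_in + Q̇/(ṁ c_p) = 32.1 + 195/(0.722·3.99) = 99.790 °C.
Solution: T(t) = T_ss + (T₀ − T_ss) e^(−t/τ).
T(394) = 99.790 + (-76.690)·e^(−394/299.17) = 99.790 + (-76.690)·0.26794 = 79.241 °C.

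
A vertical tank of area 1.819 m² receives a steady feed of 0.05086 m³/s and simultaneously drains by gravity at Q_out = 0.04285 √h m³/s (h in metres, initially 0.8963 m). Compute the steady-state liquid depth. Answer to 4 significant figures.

A dh/dt = Q_in − 0.04285 √h. Steady state requires inflow = outflow:
Q_in = 0.04285 √h_ss ⇒ √h_ss = 0.05086/0.04285 = 1.18693.
h_ss = 1.18693² = 1.40881 m. (Since h₀ = 0.8963 m < h_ss, the level will rise toward this value.)

1.409 m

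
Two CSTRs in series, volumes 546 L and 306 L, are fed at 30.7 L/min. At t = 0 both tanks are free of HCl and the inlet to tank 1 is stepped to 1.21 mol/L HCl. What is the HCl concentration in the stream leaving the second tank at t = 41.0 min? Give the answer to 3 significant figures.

0.961 mol/L

Species balance on tank i: dCᵢ/dt = (Cᵢ₋₁ − Cᵢ)/τᵢ with τᵢ = Vᵢ/Q.
τ₁ = 546/30.7 = 17.785 min; τ₂ = 306/30.7 = 9.9674 min.
Tank 1: C₁ = C_in(1 − e^(−t/τ₁)). Tank 2 (τ₁ ≠ τ₂): C₂ = C_in[1 − (τ₁ e^(−t/τ₁) − τ₂ e^(−t/τ₂))/(τ₁ − τ₂)].
At t = 41.0: e^(−t/τ₁) = 0.099728, e^(−t/τ₂) = 0.016352.
C₂ = 1.21·[1 − (17.785·0.099728 − 9.9674·0.016352)/(7.8176)] = 1.21·0.79397 = 0.96070 mol/L.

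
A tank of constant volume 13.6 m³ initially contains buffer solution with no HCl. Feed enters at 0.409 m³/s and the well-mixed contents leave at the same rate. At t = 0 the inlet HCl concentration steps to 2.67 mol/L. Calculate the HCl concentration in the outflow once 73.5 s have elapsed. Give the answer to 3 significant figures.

2.38 mol/L

Accumulation = in − out for the solute gives V dC/dt = Q(C_in − C).
Rewrite as dC/dt + C/τ = C_in/τ, τ = V/Q = 33.252 s.
Solution: C(t) = C_in + (C₀ − C_in) e^(−t/τ).
C(73.5) = 2.67 + (0 − 2.67)·e^(−73.5/33.252) = 2.67 + (-2.6700)·0.10966 = 2.3772 mol/L.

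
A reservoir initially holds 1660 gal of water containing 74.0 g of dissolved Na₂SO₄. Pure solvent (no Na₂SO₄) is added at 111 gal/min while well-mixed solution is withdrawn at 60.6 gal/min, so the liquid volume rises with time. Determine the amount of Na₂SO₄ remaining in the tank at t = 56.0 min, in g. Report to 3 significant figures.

Total volume: dV/dt = Q_in − Q_out = 50.400 gal/min, so V(t) = 1660 + 50.400 t and V(56.0) = 4482.4 gal.
Species balance (pure solvent in): dm/dt = −Q_out · m/V(t).
Separate: dm/m = −Q_out dt/V(t) ⇒ ln(m/m₀) = −(Q_out/(Q_in−Q_out)) ln(V/V₀).
m = m₀ (V₀/V)^(Q_out/(Q_in−Q_out)) = 74.0 × (1660/4482.4)^(1.2024) = 22.414 g.

22.4 g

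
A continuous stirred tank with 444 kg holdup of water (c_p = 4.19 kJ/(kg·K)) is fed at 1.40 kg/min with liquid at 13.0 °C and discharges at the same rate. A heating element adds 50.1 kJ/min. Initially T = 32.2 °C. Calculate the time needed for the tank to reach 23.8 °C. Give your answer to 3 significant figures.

Energy balance: M c_p dT/dt = ṁ c_p (T_in − T) + 50.1.
τ = M/ṁ = 317.14 min; T_ss = T_in + Q̇/(ṁ c_p) = 21.541 °C.
T(t) = T_ss + (T₀ − T_ss) e^(−t/τ). Set T = 23.8:
e^(−t/τ) = (23.8 − 21.541)/(32.2 − 21.541) = 0.21195
t = −317.14 · ln(0.21195) = 492.01 min.

492 min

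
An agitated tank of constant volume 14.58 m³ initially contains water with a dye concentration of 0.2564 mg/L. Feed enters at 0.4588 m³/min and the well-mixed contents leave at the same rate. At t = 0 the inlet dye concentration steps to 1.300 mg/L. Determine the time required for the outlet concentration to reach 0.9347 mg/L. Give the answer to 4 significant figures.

Unsteady species balance (constant V, well mixed): V dC/dt = Q(C_in − C), so τ = V/Q = 31.7786 min.
C(t) = C_in + (C₀ − C_in) e^(−t/τ). Set C = 0.9347 and solve for t:
e^(−t/τ) = (C − C_in)/(C₀ − C_in) = (0.9347 − 1.300)/(0.2564 − 1.300) = 0.350038
t = −τ ln(…) = 31.7786 × 1.04971 = 33.3583 min.

33.36 min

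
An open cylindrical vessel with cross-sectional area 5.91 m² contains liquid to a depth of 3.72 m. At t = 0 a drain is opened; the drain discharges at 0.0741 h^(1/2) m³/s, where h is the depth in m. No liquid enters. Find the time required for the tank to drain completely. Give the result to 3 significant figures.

308 s

Accumulation of liquid (constant cross-section A): A dh/dt = −0.0741 √h.
∫ h^(−1/2) dh = −(0.0741/A) ∫ dt, giving 2√h = 2√h₀ − (0.0741/A) t.
Tank is empty when √h = 0: t_empty = 2A√h₀/0.0741.
t_empty = 2·5.91·√3.72/0.0741 = 11.820·1.9287/0.0741 = 307.66 s.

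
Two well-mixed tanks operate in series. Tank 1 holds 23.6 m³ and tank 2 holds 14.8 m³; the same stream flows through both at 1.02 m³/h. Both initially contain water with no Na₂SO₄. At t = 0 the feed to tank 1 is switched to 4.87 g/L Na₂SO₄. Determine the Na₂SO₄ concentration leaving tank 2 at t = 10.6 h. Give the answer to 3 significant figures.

0.555 g/L

Species balance on tank i: dCᵢ/dt = (Cᵢ₋₁ − Cᵢ)/τᵢ with τᵢ = Vᵢ/Q.
τ₁ = 23.6/1.02 = 23.137 h; τ₂ = 14.8/1.02 = 14.510 h.
Solving the cascade with C₁(0)=C₂(0)=0 gives C₂(t) = C_in[1 − (τ₁ e^(−t/τ₁) − τ₂ e^(−t/τ₂))/(τ₁ − τ₂)].
At t = 10.6: e^(−t/τ₁) = 0.63246, e^(−t/τ₂) = 0.48165.
C₂ = 4.87·[1 − (23.137·0.63246 − 14.510·0.48165)/(8.6275)] = 4.87·0.11390 = 0.55468 g/L.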